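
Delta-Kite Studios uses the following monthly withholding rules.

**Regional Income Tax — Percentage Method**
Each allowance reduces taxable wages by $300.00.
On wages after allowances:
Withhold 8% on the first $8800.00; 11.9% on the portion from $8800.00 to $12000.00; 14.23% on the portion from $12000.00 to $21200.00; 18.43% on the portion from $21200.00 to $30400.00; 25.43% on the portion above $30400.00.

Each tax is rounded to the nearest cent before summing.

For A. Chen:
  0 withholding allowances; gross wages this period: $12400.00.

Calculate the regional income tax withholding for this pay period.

$1141.72

Regional Income Tax: taxable = $12400.00
  $1084.80 + 14.23% × ($12400.00 − $12000.00) = $1084.80 + 14.23% × $400.00 = $1141.72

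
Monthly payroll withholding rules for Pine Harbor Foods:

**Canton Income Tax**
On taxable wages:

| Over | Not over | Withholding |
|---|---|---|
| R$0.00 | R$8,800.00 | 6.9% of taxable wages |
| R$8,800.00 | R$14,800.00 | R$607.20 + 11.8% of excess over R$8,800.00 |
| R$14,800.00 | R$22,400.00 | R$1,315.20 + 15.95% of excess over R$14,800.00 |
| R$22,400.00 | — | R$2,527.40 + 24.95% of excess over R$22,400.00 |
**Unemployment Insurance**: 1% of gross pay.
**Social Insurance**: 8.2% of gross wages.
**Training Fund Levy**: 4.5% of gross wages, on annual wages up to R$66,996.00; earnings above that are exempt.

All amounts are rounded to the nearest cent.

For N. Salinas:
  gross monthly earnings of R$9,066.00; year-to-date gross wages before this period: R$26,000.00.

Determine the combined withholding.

R$1,880.63

Canton Income Tax: taxable = R$9,066.00
  R$607.20 + 11.8% × (R$9,066.00 − R$8,800.00) = R$607.20 + 11.8% × R$266.00 = R$638.59
Unemployment Insurance: 1% × R$9,066.00 = R$90.66
Social Insurance: 8.2% × R$9,066.00 = R$743.41
Training Fund Levy: 4.5% × R$9,066.00 = R$407.97
Total: R$638.59 + R$90.66 + R$743.41 + R$407.97 = R$1,880.63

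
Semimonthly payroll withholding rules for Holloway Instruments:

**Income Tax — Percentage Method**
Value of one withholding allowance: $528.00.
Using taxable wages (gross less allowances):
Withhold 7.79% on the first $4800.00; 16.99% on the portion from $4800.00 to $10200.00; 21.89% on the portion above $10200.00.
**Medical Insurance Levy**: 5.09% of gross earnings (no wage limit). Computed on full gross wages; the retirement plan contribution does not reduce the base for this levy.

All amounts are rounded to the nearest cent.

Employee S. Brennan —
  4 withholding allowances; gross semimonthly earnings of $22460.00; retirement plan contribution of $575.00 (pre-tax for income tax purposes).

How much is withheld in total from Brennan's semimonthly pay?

$4530.12

Income Tax: taxable = $22460.00 − $575.00 − 4×$528.00 = $19773.00
  $1291.38 + 21.89% × ($19773.00 − $10200.00) = $1291.38 + 21.89% × $9573.00 = $3386.91
Medical Insurance Levy: 5.09% × $22460.00 = $1143.21
Total: $3386.91 + $1143.21 = $4530.12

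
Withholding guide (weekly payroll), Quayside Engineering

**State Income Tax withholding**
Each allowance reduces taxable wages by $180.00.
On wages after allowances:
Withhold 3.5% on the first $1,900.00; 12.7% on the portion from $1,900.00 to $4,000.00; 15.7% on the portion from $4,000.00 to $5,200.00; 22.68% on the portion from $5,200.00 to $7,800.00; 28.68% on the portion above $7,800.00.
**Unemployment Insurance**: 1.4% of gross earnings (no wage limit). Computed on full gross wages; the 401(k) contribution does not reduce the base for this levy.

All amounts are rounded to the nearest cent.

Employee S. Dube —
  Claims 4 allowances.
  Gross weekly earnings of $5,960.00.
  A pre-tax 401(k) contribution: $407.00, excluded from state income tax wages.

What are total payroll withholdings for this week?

State Income Tax: taxable = $5,960.00 − $407.00 − 4×$180.00 = $4,833.00
  $333.20 + 15.7% × ($4,833.00 − $4,000.00) = $333.20 + 15.7% × $833.00 = $463.98
Unemployment Insurance: 1.4% × $5,960.00 = $83.44
Total: $463.98 + $83.44 = $547.42

$547.42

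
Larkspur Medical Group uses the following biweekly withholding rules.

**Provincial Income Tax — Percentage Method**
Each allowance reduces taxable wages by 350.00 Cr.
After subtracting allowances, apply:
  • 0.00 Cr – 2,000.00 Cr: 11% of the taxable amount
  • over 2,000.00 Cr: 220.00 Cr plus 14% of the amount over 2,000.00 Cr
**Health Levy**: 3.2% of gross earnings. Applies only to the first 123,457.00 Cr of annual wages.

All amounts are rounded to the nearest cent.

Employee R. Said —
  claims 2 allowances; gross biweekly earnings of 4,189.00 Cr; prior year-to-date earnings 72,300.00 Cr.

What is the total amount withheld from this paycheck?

562.51 Cr

Provincial Income Tax: taxable = 4,189.00 Cr − 2×350.00 Cr = 3,489.00 Cr
  220.00 Cr + 14% × (3,489.00 Cr − 2,000.00 Cr) = 220.00 Cr + 14% × 1,489.00 Cr = 428.46 Cr
Health Levy: 3.2% × 4,189.00 Cr = 134.05 Cr
Total: 428.46 Cr + 134.05 Cr = 562.51 Cr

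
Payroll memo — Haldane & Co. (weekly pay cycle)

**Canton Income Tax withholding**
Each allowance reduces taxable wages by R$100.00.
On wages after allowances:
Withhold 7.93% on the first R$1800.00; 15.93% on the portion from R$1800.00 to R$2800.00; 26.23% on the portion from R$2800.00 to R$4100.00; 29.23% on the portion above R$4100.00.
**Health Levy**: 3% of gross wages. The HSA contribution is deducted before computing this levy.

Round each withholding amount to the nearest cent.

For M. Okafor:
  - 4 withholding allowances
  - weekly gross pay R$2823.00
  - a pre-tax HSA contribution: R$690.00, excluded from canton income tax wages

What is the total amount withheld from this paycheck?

Canton Income Tax: taxable = R$2823.00 − R$690.00 − 4×R$100.00 = R$1733.00
  7.93% × R$1733.00 = R$137.43
Health Levy: 3% × R$2133.00 = R$63.99
Total: R$137.43 + R$63.99 = R$201.42

R$201.42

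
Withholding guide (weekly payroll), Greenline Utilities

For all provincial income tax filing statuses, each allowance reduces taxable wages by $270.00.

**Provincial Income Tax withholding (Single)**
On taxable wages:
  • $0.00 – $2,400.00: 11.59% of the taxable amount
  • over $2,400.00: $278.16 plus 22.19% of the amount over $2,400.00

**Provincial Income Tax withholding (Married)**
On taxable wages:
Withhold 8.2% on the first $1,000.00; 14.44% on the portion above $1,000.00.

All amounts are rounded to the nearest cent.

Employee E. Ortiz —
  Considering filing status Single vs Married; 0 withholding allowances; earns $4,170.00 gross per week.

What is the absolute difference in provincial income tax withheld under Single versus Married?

$131.17

Provincial Income Tax (Single): taxable = $4,170.00
  $278.16 + 22.19% × ($4,170.00 − $2,400.00) = $278.16 + 22.19% × $1,770.00 = $670.92
Provincial Income Tax (Married): taxable = $4,170.00
  $82.00 + 14.44% × ($4,170.00 − $1,000.00) = $82.00 + 14.44% × $3,170.00 = $539.75
Difference: |$670.92 − $539.75| = $131.17 (higher under Single)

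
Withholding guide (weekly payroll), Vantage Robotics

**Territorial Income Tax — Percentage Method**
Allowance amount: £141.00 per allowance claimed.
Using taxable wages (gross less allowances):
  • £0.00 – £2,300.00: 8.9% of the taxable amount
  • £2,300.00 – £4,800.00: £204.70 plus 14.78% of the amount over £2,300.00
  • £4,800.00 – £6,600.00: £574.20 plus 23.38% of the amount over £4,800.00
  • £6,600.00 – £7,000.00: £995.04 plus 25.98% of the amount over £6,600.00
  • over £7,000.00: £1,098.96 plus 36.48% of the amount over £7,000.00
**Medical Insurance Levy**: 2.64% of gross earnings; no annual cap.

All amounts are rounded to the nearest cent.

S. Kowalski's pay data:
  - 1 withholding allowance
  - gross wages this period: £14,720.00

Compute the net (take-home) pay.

£10,467.61

Territorial Income Tax: taxable = £14,720.00 − 1×£141.00 = £14,579.00
  £1,098.96 + 36.48% × (£14,579.00 − £7,000.00) = £1,098.96 + 36.48% × £7,579.00 = £3,863.78
Medical Insurance Levy: 2.64% × £14,720.00 = £388.61
Total withheld: £3,863.78 + £388.61 = £4,252.39
Net pay: £14,720.00 − £4,252.39 = £10,467.61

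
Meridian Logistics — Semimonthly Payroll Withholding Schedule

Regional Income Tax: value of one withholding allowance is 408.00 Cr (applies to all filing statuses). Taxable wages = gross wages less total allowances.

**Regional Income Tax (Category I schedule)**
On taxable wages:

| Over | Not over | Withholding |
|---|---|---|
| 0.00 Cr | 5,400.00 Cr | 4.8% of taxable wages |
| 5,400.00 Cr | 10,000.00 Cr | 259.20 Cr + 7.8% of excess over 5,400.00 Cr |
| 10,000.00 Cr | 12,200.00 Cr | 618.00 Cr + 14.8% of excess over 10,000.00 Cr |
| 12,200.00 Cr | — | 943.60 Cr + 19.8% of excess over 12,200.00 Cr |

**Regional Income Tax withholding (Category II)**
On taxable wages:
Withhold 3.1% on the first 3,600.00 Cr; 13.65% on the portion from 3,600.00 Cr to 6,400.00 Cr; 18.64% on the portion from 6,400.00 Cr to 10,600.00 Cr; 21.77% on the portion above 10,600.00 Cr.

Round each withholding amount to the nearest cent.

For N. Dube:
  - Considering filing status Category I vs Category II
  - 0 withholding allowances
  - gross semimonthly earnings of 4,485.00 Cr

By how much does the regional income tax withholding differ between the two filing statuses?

Regional Income Tax (Category I): taxable = 4,485.00 Cr
  4.8% × 4,485.00 Cr = 215.28 Cr
Regional Income Tax (Category II): taxable = 4,485.00 Cr
  111.60 Cr + 13.65% × (4,485.00 Cr − 3,600.00 Cr) = 111.60 Cr + 13.65% × 885.00 Cr = 232.40 Cr
Difference: |215.28 Cr − 232.40 Cr| = 17.12 Cr (higher under Category II)

17.12 Cr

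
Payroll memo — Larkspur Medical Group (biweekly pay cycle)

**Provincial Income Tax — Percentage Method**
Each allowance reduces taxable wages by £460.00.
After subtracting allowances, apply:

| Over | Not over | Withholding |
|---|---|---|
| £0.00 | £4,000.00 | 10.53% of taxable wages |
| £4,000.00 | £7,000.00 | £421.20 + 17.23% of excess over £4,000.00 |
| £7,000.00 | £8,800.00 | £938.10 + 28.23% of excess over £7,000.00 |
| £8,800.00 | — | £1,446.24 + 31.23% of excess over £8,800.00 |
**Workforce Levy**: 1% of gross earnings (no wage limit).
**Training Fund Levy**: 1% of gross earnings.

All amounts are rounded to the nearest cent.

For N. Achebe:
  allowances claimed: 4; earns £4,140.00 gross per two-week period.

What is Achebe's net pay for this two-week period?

Provincial Income Tax: taxable = £4,140.00 − 4×£460.00 = £2,300.00
  10.53% × £2,300.00 = £242.19
Workforce Levy: 1% × £4,140.00 = £41.40
Training Fund Levy: 1% × £4,140.00 = £41.40
Total withheld: £242.19 + £41.40 + £41.40 = £324.99
Net pay: £4,140.00 − £324.99 = £3,815.01

£3,815.01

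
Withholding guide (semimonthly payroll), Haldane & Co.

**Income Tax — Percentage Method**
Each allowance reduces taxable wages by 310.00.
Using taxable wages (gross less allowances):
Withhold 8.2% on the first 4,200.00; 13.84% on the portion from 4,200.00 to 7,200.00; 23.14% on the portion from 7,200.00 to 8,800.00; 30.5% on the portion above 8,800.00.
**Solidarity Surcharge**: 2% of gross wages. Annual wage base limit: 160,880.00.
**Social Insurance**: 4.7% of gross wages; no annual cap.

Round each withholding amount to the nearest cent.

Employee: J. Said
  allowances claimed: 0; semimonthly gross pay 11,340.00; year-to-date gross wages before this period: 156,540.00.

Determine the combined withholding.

2,524.32

Income Tax: taxable = 11,340.00
  1,129.84 + 30.5% × (11,340.00 − 8,800.00) = 1,129.84 + 30.5% × 2,540.00 = 1,904.54
Solidarity Surcharge: cap 160,880.00 − YTD 156,540.00 = 4,340.00 subject; 2% × 4,340.00 = 86.80
Social Insurance: 4.7% × 11,340.00 = 532.98
Total: 1,904.54 + 86.80 + 532.98 = 2,524.32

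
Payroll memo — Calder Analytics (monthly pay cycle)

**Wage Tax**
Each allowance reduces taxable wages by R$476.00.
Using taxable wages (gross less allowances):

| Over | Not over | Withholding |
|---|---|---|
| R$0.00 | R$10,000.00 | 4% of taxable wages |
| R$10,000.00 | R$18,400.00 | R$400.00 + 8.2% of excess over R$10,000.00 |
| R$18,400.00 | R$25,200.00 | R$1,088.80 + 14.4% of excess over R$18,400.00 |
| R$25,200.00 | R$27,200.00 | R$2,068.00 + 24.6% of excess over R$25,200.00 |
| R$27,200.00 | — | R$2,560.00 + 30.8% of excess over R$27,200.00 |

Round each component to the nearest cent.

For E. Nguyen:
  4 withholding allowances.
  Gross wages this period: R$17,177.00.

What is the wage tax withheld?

Wage Tax: taxable = R$17,177.00 − 4×R$476.00 = R$15,273.00
  R$400.00 + 8.2% × (R$15,273.00 − R$10,000.00) = R$400.00 + 8.2% × R$5,273.00 = R$832.39

R$832.39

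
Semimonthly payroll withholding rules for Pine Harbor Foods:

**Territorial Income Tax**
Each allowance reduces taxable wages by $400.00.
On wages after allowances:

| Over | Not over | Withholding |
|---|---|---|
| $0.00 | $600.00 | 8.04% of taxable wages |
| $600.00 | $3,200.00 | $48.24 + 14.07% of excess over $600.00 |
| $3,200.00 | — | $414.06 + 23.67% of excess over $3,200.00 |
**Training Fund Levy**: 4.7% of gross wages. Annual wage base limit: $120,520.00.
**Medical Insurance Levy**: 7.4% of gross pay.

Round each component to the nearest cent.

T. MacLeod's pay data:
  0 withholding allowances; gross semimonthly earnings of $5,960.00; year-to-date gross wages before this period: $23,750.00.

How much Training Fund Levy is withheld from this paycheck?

$280.12

Training Fund Levy: 4.7% × $5,960.00 = $280.12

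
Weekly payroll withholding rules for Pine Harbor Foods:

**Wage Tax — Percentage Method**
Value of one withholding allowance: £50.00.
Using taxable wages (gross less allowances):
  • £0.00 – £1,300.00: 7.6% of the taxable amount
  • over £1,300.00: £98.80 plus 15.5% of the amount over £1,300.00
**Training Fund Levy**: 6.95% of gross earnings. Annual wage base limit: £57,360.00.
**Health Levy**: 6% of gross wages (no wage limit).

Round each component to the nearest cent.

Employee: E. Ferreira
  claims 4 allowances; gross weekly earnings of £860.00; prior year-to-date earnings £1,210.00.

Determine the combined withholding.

£161.53

Wage Tax: taxable = £860.00 − 4×£50.00 = £660.00
  7.6% × £660.00 = £50.16
Training Fund Levy: 6.95% × £860.00 = £59.77
Health Levy: 6% × £860.00 = £51.60
Total: £50.16 + £59.77 + £51.60 = £161.53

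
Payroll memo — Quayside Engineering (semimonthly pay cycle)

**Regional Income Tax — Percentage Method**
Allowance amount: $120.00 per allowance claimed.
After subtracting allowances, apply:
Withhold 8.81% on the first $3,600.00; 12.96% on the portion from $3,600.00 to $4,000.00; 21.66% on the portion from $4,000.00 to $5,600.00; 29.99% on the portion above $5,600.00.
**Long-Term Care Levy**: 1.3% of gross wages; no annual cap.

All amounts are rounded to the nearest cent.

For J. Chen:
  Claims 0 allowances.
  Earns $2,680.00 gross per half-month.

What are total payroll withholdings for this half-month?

Regional Income Tax: taxable = $2,680.00
  8.81% × $2,680.00 = $236.11
Long-Term Care Levy: 1.3% × $2,680.00 = $34.84
Total: $236.11 + $34.84 = $270.95

$270.95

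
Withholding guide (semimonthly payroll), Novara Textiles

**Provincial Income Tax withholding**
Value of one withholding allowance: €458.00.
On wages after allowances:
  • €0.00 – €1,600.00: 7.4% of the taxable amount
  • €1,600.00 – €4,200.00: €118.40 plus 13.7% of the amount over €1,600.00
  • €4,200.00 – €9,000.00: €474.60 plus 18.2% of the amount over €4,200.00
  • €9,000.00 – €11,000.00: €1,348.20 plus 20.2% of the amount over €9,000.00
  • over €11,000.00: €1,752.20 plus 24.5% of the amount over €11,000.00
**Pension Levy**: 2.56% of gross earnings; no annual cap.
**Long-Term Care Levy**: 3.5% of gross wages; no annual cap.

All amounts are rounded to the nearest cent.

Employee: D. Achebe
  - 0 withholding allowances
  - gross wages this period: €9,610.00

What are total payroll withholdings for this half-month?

Provincial Income Tax: taxable = €9,610.00
  €1,348.20 + 20.2% × (€9,610.00 − €9,000.00) = €1,348.20 + 20.2% × €610.00 = €1,471.42
Pension Levy: 2.56% × €9,610.00 = €246.02
Long-Term Care Levy: 3.5% × €9,610.00 = €336.35
Total: €1,471.42 + €246.02 + €336.35 = €2,053.79

€2,053.79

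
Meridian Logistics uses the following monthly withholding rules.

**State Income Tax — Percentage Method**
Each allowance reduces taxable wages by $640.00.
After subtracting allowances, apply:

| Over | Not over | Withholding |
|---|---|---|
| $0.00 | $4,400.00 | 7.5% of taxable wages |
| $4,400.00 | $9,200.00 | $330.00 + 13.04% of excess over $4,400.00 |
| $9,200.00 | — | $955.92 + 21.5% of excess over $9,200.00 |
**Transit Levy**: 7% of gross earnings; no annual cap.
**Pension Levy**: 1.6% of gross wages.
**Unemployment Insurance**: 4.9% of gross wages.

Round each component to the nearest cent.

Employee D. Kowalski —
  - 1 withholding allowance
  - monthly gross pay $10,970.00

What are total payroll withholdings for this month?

$2,679.82

State Income Tax: taxable = $10,970.00 − 1×$640.00 = $10,330.00
  $955.92 + 21.5% × ($10,330.00 − $9,200.00) = $955.92 + 21.5% × $1,130.00 = $1,198.87
Transit Levy: 7% × $10,970.00 = $767.90
Pension Levy: 1.6% × $10,970.00 = $175.52
Unemployment Insurance: 4.9% × $10,970.00 = $537.53
Total: $1,198.87 + $767.90 + $175.52 + $537.53 = $2,679.82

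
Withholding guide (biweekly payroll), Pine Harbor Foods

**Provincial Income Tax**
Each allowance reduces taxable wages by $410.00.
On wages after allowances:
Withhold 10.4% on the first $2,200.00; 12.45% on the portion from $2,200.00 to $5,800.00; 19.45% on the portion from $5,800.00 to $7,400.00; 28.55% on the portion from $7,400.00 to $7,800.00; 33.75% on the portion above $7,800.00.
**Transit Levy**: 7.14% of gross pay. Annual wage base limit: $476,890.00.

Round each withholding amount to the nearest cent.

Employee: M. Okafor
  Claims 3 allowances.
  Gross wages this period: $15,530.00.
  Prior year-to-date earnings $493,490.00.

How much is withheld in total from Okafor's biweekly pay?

$3,296.15

Provincial Income Tax: taxable = $15,530.00 − 3×$410.00 = $14,300.00
  $1,102.40 + 33.75% × ($14,300.00 − $7,800.00) = $1,102.40 + 33.75% × $6,500.00 = $3,296.15
Transit Levy: YTD $493,490.00 ≥ cap $476,890.00 → $0.00
Total: $3,296.15 + $0.00 = $3,296.15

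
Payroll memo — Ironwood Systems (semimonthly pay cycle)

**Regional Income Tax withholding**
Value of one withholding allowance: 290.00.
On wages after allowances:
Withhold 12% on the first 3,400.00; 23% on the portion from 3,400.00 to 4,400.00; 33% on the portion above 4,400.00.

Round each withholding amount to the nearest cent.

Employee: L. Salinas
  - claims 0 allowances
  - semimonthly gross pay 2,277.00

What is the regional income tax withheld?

273.24

Regional Income Tax: taxable = 2,277.00
  12% × 2,277.00 = 273.24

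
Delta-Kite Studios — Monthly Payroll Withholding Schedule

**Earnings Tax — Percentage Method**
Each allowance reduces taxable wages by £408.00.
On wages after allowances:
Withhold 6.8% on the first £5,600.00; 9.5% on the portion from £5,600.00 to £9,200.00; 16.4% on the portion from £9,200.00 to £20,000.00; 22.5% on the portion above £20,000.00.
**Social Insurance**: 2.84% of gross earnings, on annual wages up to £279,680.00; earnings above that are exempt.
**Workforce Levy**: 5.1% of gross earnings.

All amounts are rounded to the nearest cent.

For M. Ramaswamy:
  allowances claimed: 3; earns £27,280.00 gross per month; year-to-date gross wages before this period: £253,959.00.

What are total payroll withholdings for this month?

£5,978.36

Earnings Tax: taxable = £27,280.00 − 3×£408.00 = £26,056.00
  £2,494.00 + 22.5% × (£26,056.00 − £20,000.00) = £2,494.00 + 22.5% × £6,056.00 = £3,856.60
Social Insurance: cap £279,680.00 − YTD £253,959.00 = £25,721.00 subject; 2.84% × £25,721.00 = £730.48
Workforce Levy: 5.1% × £27,280.00 = £1,391.28
Total: £3,856.60 + £730.48 + £1,391.28 = £5,978.36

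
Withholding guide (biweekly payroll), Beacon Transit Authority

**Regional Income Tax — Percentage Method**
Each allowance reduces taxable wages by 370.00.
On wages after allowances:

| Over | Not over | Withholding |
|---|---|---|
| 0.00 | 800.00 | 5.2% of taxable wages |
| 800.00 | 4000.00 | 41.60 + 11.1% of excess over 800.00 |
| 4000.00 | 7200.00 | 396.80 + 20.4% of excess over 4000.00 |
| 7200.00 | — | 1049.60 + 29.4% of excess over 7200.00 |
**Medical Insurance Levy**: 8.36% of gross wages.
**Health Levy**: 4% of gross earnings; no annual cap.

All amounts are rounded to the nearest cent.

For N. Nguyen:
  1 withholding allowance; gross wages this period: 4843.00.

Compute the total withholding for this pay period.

1091.88

Regional Income Tax: taxable = 4843.00 − 1×370.00 = 4473.00
  396.80 + 20.4% × (4473.00 − 4000.00) = 396.80 + 20.4% × 473.00 = 493.29
Medical Insurance Levy: 8.36% × 4843.00 = 404.87
Health Levy: 4% × 4843.00 = 193.72
Total: 493.29 + 404.87 + 193.72 = 1091.88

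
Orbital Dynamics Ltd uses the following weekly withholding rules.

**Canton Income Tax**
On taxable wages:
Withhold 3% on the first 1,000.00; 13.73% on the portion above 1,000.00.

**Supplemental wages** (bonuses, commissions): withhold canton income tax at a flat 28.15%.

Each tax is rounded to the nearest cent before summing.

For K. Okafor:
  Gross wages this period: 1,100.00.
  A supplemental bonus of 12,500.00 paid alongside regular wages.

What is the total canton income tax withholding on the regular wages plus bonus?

3,562.48

Canton Income Tax: taxable = 1,100.00
  30.00 + 13.73% × (1,100.00 − 1,000.00) = 30.00 + 13.73% × 100.00 = 43.73
Supplemental (28.15% flat on bonus): 28.15% × 12,500.00 = 3,518.75
Total canton income tax: 43.73 + 3,518.75 = 3,562.48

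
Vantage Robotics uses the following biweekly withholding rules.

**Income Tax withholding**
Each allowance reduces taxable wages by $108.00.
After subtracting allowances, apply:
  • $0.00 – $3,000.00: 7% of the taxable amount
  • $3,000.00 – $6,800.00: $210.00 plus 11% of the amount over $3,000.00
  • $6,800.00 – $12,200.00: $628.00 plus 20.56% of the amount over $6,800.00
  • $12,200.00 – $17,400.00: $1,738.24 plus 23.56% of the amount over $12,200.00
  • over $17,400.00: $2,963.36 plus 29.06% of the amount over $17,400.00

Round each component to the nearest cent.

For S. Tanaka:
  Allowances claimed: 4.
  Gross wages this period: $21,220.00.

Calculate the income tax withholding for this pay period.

Income Tax: taxable = $21,220.00 − 4×$108.00 = $20,788.00
  $2,963.36 + 29.06% × ($20,788.00 − $17,400.00) = $2,963.36 + 29.06% × $3,388.00 = $3,947.91

$3,947.91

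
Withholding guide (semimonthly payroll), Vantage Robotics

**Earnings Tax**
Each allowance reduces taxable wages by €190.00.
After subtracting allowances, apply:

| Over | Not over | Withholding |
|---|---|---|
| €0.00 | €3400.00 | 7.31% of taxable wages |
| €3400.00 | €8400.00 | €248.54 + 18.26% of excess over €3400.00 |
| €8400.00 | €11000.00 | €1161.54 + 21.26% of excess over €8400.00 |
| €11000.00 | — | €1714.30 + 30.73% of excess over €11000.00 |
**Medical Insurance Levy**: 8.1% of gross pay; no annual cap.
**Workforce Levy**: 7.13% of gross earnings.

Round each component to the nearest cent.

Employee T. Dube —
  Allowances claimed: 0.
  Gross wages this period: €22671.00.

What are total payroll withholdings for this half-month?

Earnings Tax: taxable = €22671.00
  €1714.30 + 30.73% × (€22671.00 − €11000.00) = €1714.30 + 30.73% × €11671.00 = €5300.80
Medical Insurance Levy: 8.1% × €22671.00 = €1836.35
Workforce Levy: 7.13% × €22671.00 = €1616.44
Total: €5300.80 + €1836.35 + €1616.44 = €8753.59

€8753.59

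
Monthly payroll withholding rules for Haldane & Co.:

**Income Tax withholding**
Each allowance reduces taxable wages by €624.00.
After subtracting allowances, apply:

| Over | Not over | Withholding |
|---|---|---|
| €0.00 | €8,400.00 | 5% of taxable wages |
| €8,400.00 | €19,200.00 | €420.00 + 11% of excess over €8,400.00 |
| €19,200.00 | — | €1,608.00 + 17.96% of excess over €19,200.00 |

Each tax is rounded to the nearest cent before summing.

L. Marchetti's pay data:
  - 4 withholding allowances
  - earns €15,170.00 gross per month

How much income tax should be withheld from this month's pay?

€890.14

Income Tax: taxable = €15,170.00 − 4×€624.00 = €12,674.00
  €420.00 + 11% × (€12,674.00 − €8,400.00) = €420.00 + 11% × €4,274.00 = €890.14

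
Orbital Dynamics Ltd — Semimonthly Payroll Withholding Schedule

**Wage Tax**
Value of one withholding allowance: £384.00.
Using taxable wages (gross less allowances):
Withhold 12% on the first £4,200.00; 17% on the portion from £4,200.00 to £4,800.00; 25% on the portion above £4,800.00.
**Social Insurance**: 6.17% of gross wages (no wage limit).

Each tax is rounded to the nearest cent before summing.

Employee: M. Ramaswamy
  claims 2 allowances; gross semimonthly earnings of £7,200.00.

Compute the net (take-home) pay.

£5,741.76

Wage Tax: taxable = £7,200.00 − 2×£384.00 = £6,432.00
  £606.00 + 25% × (£6,432.00 − £4,800.00) = £606.00 + 25% × £1,632.00 = £1,014.00
Social Insurance: 6.17% × £7,200.00 = £444.24
Total withheld: £1,014.00 + £444.24 = £1,458.24
Net pay: £7,200.00 − £1,458.24 = £5,741.76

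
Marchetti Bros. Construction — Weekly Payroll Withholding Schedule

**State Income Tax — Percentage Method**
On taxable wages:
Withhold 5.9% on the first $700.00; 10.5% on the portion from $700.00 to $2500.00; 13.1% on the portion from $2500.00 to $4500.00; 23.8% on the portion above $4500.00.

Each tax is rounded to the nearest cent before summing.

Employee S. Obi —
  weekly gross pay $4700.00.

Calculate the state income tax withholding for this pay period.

$539.90

State Income Tax: taxable = $4700.00
  $492.30 + 23.8% × ($4700.00 − $4500.00) = $492.30 + 23.8% × $200.00 = $539.90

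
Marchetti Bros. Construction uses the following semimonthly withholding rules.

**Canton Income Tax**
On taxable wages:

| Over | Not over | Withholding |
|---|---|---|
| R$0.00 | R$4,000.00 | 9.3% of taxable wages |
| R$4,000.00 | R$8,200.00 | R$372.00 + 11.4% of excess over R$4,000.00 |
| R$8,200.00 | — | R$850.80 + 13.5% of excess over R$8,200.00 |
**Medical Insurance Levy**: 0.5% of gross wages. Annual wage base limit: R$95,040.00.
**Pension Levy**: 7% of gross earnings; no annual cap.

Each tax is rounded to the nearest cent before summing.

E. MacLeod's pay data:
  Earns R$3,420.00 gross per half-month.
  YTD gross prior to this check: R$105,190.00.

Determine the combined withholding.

R$557.46

Canton Income Tax: taxable = R$3,420.00
  9.3% × R$3,420.00 = R$318.06
Medical Insurance Levy: YTD R$105,190.00 ≥ cap R$95,040.00 → R$0.00
Pension Levy: 7% × R$3,420.00 = R$239.40
Total: R$318.06 + R$0.00 + R$239.40 = R$557.46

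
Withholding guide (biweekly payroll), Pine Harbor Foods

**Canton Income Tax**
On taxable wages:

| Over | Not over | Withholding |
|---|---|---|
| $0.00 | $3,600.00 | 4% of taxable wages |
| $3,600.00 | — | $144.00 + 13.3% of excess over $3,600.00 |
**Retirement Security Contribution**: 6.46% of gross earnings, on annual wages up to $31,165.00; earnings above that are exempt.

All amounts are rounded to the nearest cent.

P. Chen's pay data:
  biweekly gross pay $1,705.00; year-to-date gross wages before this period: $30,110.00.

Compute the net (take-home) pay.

$1,568.65

Canton Income Tax: taxable = $1,705.00
  4% × $1,705.00 = $68.20
Retirement Security Contribution: cap $31,165.00 − YTD $30,110.00 = $1,055.00 subject; 6.46% × $1,055.00 = $68.15
Total withheld: $68.20 + $68.15 = $136.35
Net pay: $1,705.00 − $136.35 = $1,568.65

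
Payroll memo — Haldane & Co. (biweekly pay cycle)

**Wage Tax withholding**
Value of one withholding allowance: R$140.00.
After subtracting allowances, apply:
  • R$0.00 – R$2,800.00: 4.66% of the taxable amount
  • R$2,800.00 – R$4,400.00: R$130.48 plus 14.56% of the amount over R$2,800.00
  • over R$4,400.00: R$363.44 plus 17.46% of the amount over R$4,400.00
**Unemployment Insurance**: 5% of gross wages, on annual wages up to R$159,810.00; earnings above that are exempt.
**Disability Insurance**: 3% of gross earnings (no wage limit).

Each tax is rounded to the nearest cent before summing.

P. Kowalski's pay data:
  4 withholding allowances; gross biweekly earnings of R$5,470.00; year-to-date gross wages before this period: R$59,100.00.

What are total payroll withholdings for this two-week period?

R$890.09

Wage Tax: taxable = R$5,470.00 − 4×R$140.00 = R$4,910.00
  R$363.44 + 17.46% × (R$4,910.00 − R$4,400.00) = R$363.44 + 17.46% × R$510.00 = R$452.49
Unemployment Insurance: 5% × R$5,470.00 = R$273.50
Disability Insurance: 3% × R$5,470.00 = R$164.10
Total: R$452.49 + R$273.50 + R$164.10 = R$890.09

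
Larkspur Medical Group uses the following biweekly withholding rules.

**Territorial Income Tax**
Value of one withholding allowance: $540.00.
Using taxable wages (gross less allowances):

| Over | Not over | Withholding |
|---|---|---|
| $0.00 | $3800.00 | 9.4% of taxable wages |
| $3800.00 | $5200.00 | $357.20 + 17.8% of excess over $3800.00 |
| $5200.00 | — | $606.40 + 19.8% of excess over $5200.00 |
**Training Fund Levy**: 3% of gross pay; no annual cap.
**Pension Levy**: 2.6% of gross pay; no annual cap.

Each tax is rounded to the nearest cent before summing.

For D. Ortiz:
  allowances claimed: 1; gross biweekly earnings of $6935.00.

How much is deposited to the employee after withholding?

$5703.63

Territorial Income Tax: taxable = $6935.00 − 1×$540.00 = $6395.00
  $606.40 + 19.8% × ($6395.00 − $5200.00) = $606.40 + 19.8% × $1195.00 = $843.01
Training Fund Levy: 3% × $6935.00 = $208.05
Pension Levy: 2.6% × $6935.00 = $180.31
Total withheld: $843.01 + $208.05 + $180.31 = $1231.37
Net pay: $6935.00 − $1231.37 = $5703.63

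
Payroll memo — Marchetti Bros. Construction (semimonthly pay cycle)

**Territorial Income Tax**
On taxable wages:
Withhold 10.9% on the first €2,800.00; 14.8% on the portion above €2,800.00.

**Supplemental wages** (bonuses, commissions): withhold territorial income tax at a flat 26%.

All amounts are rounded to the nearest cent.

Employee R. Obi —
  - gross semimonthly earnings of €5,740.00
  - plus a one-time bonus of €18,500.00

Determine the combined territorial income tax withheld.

€5,550.32

Territorial Income Tax: taxable = €5,740.00
  €305.20 + 14.8% × (€5,740.00 − €2,800.00) = €305.20 + 14.8% × €2,940.00 = €740.32
Supplemental (26% flat on bonus): 26% × €18,500.00 = €4,810.00
Total territorial income tax: €740.32 + €4,810.00 = €5,550.32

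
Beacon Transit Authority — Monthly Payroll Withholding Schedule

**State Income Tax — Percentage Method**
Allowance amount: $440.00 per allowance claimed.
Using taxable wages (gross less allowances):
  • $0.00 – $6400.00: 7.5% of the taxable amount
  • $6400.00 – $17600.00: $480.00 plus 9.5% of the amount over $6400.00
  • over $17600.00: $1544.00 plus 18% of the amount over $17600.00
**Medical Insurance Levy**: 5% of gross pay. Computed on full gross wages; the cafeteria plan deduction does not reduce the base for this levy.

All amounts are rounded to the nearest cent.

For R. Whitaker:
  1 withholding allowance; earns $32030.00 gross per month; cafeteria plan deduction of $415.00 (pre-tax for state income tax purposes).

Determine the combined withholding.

State Income Tax: taxable = $32030.00 − $415.00 − 1×$440.00 = $31175.00
  $1544.00 + 18% × ($31175.00 − $17600.00) = $1544.00 + 18% × $13575.00 = $3987.50
Medical Insurance Levy: 5% × $32030.00 = $1601.50
Total: $3987.50 + $1601.50 = $5589.00

$5589.00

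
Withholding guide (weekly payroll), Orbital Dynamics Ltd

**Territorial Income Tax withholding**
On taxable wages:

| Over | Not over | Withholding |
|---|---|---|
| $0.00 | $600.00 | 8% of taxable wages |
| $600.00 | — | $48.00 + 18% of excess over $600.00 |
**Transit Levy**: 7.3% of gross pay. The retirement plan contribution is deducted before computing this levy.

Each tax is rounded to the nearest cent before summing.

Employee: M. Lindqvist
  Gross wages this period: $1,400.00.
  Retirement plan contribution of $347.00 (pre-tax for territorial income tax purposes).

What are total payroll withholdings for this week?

$206.41

Territorial Income Tax: taxable = $1,400.00 − $347.00 = $1,053.00
  $48.00 + 18% × ($1,053.00 − $600.00) = $48.00 + 18% × $453.00 = $129.54
Transit Levy: 7.3% × $1,053.00 = $76.87
Total: $129.54 + $76.87 = $206.41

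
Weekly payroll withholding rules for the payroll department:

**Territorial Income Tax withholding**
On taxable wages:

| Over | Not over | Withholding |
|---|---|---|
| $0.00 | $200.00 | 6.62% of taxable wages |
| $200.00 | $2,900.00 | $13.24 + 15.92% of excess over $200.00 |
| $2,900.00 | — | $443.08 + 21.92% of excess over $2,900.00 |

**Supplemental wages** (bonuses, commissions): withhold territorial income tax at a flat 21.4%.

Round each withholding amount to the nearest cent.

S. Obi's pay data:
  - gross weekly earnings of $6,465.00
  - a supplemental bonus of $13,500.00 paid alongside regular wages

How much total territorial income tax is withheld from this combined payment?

$4,113.53

Territorial Income Tax: taxable = $6,465.00
  $443.08 + 21.92% × ($6,465.00 − $2,900.00) = $443.08 + 21.92% × $3,565.00 = $1,224.53
Supplemental (21.4% flat on bonus): 21.4% × $13,500.00 = $2,889.00
Total territorial income tax: $1,224.53 + $2,889.00 = $4,113.53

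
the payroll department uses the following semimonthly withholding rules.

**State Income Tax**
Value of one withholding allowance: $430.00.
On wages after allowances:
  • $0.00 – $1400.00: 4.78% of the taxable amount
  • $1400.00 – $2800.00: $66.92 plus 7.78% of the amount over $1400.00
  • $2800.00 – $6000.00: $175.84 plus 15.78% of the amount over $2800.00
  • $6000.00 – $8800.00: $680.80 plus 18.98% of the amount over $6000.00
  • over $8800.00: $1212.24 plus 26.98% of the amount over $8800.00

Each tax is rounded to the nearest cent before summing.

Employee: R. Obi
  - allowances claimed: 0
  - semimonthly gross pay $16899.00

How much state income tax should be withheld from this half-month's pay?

State Income Tax: taxable = $16899.00
  $1212.24 + 26.98% × ($16899.00 − $8800.00) = $1212.24 + 26.98% × $8099.00 = $3397.35

$3397.35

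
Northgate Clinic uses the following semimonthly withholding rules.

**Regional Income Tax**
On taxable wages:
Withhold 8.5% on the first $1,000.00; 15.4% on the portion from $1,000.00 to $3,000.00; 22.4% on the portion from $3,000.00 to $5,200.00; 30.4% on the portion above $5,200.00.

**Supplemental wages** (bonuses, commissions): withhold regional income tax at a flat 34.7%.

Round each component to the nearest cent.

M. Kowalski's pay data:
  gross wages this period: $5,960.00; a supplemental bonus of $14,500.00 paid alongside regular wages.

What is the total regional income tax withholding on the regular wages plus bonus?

Regional Income Tax: taxable = $5,960.00
  $885.80 + 30.4% × ($5,960.00 − $5,200.00) = $885.80 + 30.4% × $760.00 = $1,116.84
Supplemental (34.7% flat on bonus): 34.7% × $14,500.00 = $5,031.50
Total regional income tax: $1,116.84 + $5,031.50 = $6,148.34

$6,148.34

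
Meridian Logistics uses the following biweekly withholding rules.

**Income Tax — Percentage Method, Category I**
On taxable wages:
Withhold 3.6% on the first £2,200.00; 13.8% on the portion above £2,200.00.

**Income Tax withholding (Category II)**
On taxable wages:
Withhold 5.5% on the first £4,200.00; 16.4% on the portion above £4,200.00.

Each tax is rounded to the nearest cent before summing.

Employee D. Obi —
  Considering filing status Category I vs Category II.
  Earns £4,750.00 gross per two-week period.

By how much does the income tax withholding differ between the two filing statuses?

Income Tax (Category I): taxable = £4,750.00
  £79.20 + 13.8% × (£4,750.00 − £2,200.00) = £79.20 + 13.8% × £2,550.00 = £431.10
Income Tax (Category II): taxable = £4,750.00
  £231.00 + 16.4% × (£4,750.00 − £4,200.00) = £231.00 + 16.4% × £550.00 = £321.20
Difference: |£431.10 − £321.20| = £109.90 (higher under Category I)

£109.90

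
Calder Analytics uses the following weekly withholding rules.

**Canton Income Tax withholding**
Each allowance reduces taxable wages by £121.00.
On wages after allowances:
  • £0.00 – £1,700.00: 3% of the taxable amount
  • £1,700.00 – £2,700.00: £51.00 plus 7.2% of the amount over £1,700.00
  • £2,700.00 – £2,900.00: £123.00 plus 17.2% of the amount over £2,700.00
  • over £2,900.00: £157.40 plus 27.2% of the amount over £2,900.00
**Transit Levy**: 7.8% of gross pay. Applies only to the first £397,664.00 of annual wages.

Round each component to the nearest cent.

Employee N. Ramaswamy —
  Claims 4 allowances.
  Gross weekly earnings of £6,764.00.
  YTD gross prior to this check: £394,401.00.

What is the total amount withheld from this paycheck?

Canton Income Tax: taxable = £6,764.00 − 4×£121.00 = £6,280.00
  £157.40 + 27.2% × (£6,280.00 − £2,900.00) = £157.40 + 27.2% × £3,380.00 = £1,076.76
Transit Levy: cap £397,664.00 − YTD £394,401.00 = £3,263.00 subject; 7.8% × £3,263.00 = £254.51
Total: £1,076.76 + £254.51 = £1,331.27

£1,331.27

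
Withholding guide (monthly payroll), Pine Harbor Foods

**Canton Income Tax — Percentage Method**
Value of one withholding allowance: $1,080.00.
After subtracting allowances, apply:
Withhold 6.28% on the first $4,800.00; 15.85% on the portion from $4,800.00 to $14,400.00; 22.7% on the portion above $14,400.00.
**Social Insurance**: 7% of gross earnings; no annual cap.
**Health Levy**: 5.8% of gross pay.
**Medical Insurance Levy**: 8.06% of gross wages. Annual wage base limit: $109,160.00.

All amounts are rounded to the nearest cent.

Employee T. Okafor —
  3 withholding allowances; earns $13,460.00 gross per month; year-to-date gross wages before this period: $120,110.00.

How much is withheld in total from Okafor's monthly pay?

Canton Income Tax: taxable = $13,460.00 − 3×$1,080.00 = $10,220.00
  $301.44 + 15.85% × ($10,220.00 − $4,800.00) = $301.44 + 15.85% × $5,420.00 = $1,160.51
Social Insurance: 7% × $13,460.00 = $942.20
Health Levy: 5.8% × $13,460.00 = $780.68
Medical Insurance Levy: YTD $120,110.00 ≥ cap $109,160.00 → $0.00
Total: $1,160.51 + $942.20 + $780.68 + $0.00 = $2,883.39

$2,883.39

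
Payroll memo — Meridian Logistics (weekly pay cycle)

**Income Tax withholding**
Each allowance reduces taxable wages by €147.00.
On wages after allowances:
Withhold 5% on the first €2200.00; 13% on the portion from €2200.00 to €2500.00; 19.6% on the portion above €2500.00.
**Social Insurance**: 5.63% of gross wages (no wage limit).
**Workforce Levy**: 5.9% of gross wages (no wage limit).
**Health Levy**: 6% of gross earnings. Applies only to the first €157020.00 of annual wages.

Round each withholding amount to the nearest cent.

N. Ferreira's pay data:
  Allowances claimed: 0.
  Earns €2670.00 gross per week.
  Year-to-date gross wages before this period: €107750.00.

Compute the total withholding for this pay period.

Income Tax: taxable = €2670.00
  €149.00 + 19.6% × (€2670.00 − €2500.00) = €149.00 + 19.6% × €170.00 = €182.32
Social Insurance: 5.63% × €2670.00 = €150.32
Workforce Levy: 5.9% × €2670.00 = €157.53
Health Levy: 6% × €2670.00 = €160.20
Total: €182.32 + €150.32 + €157.53 + €160.20 = €650.37

€650.37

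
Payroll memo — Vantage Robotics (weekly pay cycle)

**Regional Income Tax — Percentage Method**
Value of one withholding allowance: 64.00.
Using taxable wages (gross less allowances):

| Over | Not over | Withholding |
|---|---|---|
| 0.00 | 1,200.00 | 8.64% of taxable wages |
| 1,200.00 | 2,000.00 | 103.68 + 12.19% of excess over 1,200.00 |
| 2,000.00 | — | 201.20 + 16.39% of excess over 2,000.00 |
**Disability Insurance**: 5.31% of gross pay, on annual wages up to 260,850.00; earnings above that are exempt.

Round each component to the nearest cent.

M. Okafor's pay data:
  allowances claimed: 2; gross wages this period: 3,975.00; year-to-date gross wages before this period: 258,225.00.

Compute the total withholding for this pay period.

643.31

Regional Income Tax: taxable = 3,975.00 − 2×64.00 = 3,847.00
  201.20 + 16.39% × (3,847.00 − 2,000.00) = 201.20 + 16.39% × 1,847.00 = 503.92
Disability Insurance: cap 260,850.00 − YTD 258,225.00 = 2,625.00 subject; 5.31% × 2,625.00 = 139.39
Total: 503.92 + 139.39 = 643.31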